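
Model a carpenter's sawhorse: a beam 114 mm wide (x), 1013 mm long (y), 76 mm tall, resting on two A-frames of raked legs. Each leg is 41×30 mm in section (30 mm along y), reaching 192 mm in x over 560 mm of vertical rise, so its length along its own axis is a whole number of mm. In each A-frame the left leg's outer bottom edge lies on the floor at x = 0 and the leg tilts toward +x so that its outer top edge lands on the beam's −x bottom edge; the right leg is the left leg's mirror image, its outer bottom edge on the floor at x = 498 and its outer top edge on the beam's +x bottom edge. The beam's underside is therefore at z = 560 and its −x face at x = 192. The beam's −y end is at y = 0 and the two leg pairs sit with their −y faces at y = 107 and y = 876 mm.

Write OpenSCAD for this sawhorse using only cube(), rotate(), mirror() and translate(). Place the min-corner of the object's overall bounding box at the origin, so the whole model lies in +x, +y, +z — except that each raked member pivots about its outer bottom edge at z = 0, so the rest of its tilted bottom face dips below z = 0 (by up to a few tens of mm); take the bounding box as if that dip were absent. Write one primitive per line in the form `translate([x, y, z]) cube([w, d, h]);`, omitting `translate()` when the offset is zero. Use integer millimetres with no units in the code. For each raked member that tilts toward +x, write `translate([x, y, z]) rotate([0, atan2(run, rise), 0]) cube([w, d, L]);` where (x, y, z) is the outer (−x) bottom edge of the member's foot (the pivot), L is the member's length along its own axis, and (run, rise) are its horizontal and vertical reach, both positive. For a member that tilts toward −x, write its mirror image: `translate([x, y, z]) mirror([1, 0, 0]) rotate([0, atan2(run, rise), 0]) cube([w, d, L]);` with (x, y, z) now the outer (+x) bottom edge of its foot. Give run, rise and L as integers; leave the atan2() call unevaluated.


// leg length = √(192² + 560²) = 592
// right-leg outer foot x = 2·192 + 114 = 498
// beam min-corner = (192, 0, 560)
translate([192, 0, 560]) cube([114, 1013, 76]);
translate([0, 107, 0]) rotate([0, atan2(192, 560), 0]) cube([41, 30, 592]);
translate([498, 107, 0]) mirror([1, 0, 0]) rotate([0, atan2(192, 560), 0]) cube([41, 30, 592]);
translate([0, 876, 0]) rotate([0, atan2(192, 560), 0]) cube([41, 30, 592]);
translate([498, 876, 0]) mirror([1, 0, 0]) rotate([0, atan2(192, 560), 0]) cube([41, 30, 592]);


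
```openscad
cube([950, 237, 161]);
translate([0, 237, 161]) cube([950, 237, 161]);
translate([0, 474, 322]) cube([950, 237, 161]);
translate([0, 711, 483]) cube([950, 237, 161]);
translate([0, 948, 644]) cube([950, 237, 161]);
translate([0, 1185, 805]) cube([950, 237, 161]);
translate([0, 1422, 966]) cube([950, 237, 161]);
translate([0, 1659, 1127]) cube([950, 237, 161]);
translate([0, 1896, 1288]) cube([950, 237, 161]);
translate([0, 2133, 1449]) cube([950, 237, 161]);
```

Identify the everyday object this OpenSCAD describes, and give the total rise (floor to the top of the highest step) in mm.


A staircase. The total rise is 1610 mm.

10 identical blocks, each offset up and back from the previous — a staircase. Each step is 161 mm tall and there are 10 of them, so the total rise is 10 × 161 = 1610 mm.


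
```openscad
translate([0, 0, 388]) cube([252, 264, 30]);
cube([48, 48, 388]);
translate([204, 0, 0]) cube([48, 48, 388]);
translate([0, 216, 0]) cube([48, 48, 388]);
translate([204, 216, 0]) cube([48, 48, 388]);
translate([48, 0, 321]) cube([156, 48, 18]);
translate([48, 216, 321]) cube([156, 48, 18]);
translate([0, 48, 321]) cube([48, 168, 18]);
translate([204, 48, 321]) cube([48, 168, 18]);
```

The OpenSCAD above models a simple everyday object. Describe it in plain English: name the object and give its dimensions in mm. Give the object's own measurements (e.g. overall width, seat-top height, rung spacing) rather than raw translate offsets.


A four-legged stool. The seat is a 252×264×30 mm slab whose top surface is at z = 418 mm; four square legs, each 48×48 mm in cross-section, run from the floor (z = 0) to the underside of the seat, each flush with a corner of the seat. Four stretchers, 48 mm wide and 18 mm tall, connect adjacent legs with their undersides at z = 321 mm, each running between the inner faces of the legs it joins and aligned with the legs' outer faces on the other axis.


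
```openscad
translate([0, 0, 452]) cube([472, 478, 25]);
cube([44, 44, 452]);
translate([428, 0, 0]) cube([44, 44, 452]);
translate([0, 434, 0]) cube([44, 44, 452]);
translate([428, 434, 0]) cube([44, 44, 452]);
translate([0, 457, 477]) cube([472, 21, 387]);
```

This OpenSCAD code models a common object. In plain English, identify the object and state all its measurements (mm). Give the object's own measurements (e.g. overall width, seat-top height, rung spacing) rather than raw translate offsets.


A chair. The seat is a 472×478×25 mm slab with its top at z = 477 mm, on four 44×44 mm corner legs (flush with the seat edges, standing on z = 0). A flat backrest 21 mm thick, 387 mm tall, spans the full seat width and rises from the seat top along its +y edge, rear face flush with the rear of the seat.


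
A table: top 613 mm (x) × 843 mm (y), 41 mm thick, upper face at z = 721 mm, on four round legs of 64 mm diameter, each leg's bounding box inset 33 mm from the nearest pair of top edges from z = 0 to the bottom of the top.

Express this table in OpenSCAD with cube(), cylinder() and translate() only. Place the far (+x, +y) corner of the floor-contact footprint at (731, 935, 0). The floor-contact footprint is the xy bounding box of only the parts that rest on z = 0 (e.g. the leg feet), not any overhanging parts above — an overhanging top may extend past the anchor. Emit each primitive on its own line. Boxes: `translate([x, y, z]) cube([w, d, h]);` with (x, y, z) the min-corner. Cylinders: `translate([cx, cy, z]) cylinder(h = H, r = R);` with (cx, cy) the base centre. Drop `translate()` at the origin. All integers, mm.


translate([151, 125, 680]) cube([613, 843, 41]);
translate([216, 190, 0]) cylinder(h = 680, r = 32);
translate([699, 190, 0]) cylinder(h = 680, r = 32);
translate([216, 903, 0]) cylinder(h = 680, r = 32);
translate([699, 903, 0]) cylinder(h = 680, r = 32);


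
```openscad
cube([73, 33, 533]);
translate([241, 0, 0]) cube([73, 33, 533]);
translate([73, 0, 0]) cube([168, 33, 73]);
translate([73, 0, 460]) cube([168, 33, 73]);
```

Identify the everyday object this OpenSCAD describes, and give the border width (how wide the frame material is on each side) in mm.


A picture frame. The border width is 73 mm.

Four thin pieces enclosing a rectangular opening — a picture frame. The two full-height stiles are 533 mm tall; the top rail sits at z = 460 and is 73 mm tall, so the border above the opening is 533 − 460 = 73 mm, matching the stile x-width.


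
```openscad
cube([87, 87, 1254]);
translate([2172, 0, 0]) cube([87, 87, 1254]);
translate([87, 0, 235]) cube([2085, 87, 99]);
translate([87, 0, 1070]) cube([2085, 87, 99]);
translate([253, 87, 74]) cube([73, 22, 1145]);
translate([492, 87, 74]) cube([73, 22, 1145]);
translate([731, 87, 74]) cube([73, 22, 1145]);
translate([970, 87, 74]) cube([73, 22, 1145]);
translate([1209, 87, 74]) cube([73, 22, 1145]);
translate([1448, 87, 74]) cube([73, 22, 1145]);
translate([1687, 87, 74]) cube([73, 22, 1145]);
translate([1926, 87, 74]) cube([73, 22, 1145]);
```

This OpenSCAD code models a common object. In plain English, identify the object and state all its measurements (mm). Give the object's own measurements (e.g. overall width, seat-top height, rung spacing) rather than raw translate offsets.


A fence section. Two 87×87 mm posts, 1254 mm tall, stand on the floor with a clear span of 2085 mm between their inner faces. Two horizontal rails of 87×99 mm section span the gap between the posts with their undersides at z = 235 mm and z = 1070 mm, flush with the posts' −y face. 8 pickets, each 73 mm wide, 22 mm thick and 1145 mm tall, are fixed to the +y face of the rails with their bottoms at z = 74 mm, spaced across the span with a 166 mm gap after the −x post and between neighbouring pickets, with 173 mm left before the +x post.


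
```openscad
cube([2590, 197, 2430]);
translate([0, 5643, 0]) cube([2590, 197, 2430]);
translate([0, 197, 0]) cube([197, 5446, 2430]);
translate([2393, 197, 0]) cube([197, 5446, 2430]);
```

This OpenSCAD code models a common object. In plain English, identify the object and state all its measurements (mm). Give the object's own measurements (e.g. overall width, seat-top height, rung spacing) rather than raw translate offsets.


The wall frame of a small rectangular building: four walls, each 2430 mm tall and 197 mm thick, enclosing a footprint 2590 mm (x) by 5840 mm (y) outside-to-outside, with no floor or roof. The front and back walls (the −y and +y sides) span the full width; the two side walls fit between them.


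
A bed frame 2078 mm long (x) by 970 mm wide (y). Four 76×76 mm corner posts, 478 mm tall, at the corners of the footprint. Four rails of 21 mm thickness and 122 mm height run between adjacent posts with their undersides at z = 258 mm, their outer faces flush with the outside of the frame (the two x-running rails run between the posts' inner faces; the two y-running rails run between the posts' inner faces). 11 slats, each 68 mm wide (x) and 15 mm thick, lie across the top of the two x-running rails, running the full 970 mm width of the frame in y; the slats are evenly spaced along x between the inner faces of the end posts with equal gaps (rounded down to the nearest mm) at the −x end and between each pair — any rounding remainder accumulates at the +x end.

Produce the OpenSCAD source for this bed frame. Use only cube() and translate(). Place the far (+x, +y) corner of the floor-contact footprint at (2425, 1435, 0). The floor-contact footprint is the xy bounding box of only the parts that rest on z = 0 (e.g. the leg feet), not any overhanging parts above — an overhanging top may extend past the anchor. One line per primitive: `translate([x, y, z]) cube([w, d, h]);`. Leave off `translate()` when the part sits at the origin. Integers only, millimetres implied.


translate([347, 465, 0]) cube([76, 76, 478]);
translate([347, 1359, 0]) cube([76, 76, 478]);
translate([2349, 465, 0]) cube([76, 76, 478]);
translate([2349, 1359, 0]) cube([76, 76, 478]);
translate([423, 465, 258]) cube([1926, 21, 122]);
translate([423, 1414, 258]) cube([1926, 21, 122]);
translate([347, 541, 258]) cube([21, 818, 122]);
translate([2404, 541, 258]) cube([21, 818, 122]);
translate([521, 465, 380]) cube([68, 970, 15]);
translate([687, 465, 380]) cube([68, 970, 15]);
translate([853, 465, 380]) cube([68, 970, 15]);
translate([1019, 465, 380]) cube([68, 970, 15]);
translate([1185, 465, 380]) cube([68, 970, 15]);
translate([1351, 465, 380]) cube([68, 970, 15]);
translate([1517, 465, 380]) cube([68, 970, 15]);
translate([1683, 465, 380]) cube([68, 970, 15]);
translate([1849, 465, 380]) cube([68, 970, 15]);
translate([2015, 465, 380]) cube([68, 970, 15]);
translate([2181, 465, 380]) cube([68, 970, 15]);


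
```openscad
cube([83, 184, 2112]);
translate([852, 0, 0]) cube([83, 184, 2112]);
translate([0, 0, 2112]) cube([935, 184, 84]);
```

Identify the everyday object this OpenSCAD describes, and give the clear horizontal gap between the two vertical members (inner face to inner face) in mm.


A door frame. The clear opening width is 769 mm.

Two 2112 mm tall posts with a header on top — a door frame. The left jamb is 83 mm wide at x = 0; the right jamb starts at x = 852. The clear opening is 852 − 83 = 769 mm.


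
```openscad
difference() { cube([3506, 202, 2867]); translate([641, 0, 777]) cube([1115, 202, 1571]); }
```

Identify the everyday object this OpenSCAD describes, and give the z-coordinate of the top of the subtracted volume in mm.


A wall with a window opening. The window head height is 2348 mm.

A wall with a rectangular opening subtracted — a window. Sill at z = 777, opening 1571 mm tall, so the head is at 777 + 1571 = 2348 mm.


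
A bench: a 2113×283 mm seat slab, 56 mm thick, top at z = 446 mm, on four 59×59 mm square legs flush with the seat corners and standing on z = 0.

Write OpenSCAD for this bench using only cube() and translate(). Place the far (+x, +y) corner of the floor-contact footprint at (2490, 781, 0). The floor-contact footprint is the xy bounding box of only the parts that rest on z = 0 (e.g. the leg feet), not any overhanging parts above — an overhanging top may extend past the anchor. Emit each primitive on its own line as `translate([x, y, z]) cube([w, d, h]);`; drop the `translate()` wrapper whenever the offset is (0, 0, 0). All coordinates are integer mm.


// leg_h = 446 − 56 = 390
translate([377, 498, 390]) cube([2113, 283, 56]);
translate([377, 498, 0]) cube([59, 59, 390]);
translate([377, 722, 0]) cube([59, 59, 390]);
translate([2431, 498, 0]) cube([59, 59, 390]);
translate([2431, 722, 0]) cube([59, 59, 390]);


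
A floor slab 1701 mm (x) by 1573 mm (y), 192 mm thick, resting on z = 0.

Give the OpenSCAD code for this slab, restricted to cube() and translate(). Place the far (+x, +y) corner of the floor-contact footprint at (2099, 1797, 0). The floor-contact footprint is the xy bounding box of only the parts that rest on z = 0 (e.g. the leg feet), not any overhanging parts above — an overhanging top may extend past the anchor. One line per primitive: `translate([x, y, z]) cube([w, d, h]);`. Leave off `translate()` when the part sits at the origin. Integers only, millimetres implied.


translate([398, 224, 0]) cube([1701, 1573, 192]);


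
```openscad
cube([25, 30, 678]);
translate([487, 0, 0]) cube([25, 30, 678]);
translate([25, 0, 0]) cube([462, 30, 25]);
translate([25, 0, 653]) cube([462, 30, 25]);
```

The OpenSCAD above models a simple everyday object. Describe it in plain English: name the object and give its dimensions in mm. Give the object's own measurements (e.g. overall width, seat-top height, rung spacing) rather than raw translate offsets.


A rectangular picture frame lying in the x–z plane (depth along y). The opening is 462 mm wide (x) by 628 mm tall (z), surrounded by a border 25 mm wide on all four sides. The frame is 30 mm deep and is made of two full-height vertical stiles with two horizontal rails fitted between them.


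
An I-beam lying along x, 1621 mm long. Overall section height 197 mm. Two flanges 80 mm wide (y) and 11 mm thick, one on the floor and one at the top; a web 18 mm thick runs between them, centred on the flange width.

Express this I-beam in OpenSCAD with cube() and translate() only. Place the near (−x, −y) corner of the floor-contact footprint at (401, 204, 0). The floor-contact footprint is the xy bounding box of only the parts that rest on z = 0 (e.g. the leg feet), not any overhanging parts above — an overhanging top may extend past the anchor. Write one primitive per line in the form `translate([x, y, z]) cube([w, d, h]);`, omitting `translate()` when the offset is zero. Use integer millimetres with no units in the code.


translate([401, 204, 0]) cube([1621, 80, 11]);
translate([401, 235, 11]) cube([1621, 18, 175]);
translate([401, 204, 186]) cube([1621, 80, 11]);


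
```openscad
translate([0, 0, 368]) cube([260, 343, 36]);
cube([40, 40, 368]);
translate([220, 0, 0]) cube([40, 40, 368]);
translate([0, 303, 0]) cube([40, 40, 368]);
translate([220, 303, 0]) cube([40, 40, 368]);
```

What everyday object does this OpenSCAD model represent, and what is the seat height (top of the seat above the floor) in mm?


A stool. The seat height is 404 mm.

A 260×343×36 slab at z = 368 on four corner posts — a stool. The seat top is 368 + 36 = 404 mm.


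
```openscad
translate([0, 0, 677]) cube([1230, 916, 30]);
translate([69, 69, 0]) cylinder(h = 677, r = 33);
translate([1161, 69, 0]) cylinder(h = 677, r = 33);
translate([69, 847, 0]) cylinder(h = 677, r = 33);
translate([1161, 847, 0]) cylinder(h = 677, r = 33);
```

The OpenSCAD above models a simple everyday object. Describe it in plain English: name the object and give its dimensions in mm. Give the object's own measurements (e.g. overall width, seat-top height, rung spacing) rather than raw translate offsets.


A rectangular dining table. The top is 1230×916×30 mm with its upper surface at z = 707 mm. It stands on four round legs of 66 mm diameter, each leg's bounding box inset 36 mm from the nearest pair of top edges, running from the floor to the underside of the top.


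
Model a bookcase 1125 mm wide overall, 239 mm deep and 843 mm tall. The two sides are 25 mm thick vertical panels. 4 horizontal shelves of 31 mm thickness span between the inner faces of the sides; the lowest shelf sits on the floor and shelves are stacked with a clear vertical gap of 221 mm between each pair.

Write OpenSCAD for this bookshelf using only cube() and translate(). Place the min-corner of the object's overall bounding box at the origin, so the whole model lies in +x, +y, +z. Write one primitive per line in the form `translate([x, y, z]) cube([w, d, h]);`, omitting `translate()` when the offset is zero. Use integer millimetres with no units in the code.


cube([25, 239, 843]);
translate([1100, 0, 0]) cube([25, 239, 843]);
translate([25, 0, 0]) cube([1075, 239, 31]);
translate([25, 0, 252]) cube([1075, 239, 31]);
translate([25, 0, 504]) cube([1075, 239, 31]);
translate([25, 0, 756]) cube([1075, 239, 31]);


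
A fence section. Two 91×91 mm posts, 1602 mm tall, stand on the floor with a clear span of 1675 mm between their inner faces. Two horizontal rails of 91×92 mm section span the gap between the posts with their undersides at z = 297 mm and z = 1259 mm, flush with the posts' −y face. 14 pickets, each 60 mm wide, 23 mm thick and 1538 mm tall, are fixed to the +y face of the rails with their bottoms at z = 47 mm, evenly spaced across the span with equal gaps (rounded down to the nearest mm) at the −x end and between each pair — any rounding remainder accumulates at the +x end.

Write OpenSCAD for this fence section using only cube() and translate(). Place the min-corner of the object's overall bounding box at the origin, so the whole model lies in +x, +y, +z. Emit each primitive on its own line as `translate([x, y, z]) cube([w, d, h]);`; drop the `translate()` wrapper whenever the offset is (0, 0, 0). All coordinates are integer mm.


cube([91, 91, 1602]);
translate([1766, 0, 0]) cube([91, 91, 1602]);
translate([91, 0, 297]) cube([1675, 91, 92]);
translate([91, 0, 1259]) cube([1675, 91, 92]);
translate([146, 91, 47]) cube([60, 23, 1538]);
translate([261, 91, 47]) cube([60, 23, 1538]);
translate([376, 91, 47]) cube([60, 23, 1538]);
translate([491, 91, 47]) cube([60, 23, 1538]);
translate([606, 91, 47]) cube([60, 23, 1538]);
translate([721, 91, 47]) cube([60, 23, 1538]);
translate([836, 91, 47]) cube([60, 23, 1538]);
translate([951, 91, 47]) cube([60, 23, 1538]);
translate([1066, 91, 47]) cube([60, 23, 1538]);
translate([1181, 91, 47]) cube([60, 23, 1538]);
translate([1296, 91, 47]) cube([60, 23, 1538]);
translate([1411, 91, 47]) cube([60, 23, 1538]);
translate([1526, 91, 47]) cube([60, 23, 1538]);
translate([1641, 91, 47]) cube([60, 23, 1538]);


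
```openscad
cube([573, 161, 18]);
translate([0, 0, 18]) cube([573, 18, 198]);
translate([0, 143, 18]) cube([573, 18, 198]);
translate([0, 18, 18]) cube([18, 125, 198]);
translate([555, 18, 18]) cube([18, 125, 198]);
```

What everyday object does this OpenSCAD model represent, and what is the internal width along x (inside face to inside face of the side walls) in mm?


An open box. The internal width is 537 mm.

A 573×161 base slab with four walls standing on it — an open box. The base is 573 mm wide and the walls are 18 mm thick, so the internal width is 573 − 2 × 18 = 537 mm.


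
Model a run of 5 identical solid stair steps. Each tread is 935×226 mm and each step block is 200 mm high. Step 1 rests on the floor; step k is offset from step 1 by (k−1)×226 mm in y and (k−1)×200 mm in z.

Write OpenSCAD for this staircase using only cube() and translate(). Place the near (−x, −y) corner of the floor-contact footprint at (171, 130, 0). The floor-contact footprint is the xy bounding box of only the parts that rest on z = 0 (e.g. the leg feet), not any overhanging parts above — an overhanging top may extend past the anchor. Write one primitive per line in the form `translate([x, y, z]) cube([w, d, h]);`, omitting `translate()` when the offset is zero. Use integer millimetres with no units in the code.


translate([171, 130, 0]) cube([935, 226, 200]);
translate([171, 356, 200]) cube([935, 226, 200]);
translate([171, 582, 400]) cube([935, 226, 200]);
translate([171, 808, 600]) cube([935, 226, 200]);
translate([171, 1034, 800]) cube([935, 226, 200]);


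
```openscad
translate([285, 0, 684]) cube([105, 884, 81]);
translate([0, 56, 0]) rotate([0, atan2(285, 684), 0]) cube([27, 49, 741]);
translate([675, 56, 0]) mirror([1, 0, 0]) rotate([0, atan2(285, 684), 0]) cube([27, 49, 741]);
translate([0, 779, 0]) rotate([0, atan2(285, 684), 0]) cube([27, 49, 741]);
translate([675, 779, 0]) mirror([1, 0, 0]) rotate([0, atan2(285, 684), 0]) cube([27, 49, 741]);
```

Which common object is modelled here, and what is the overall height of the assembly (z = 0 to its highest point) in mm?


A sawhorse. The overall height is 765 mm.

A beam across two mirrored pairs of raked legs — a sawhorse. The beam's underside is at z = 684 (matching the legs' vertical rise in atan2(285, 684)) and the beam is 81 mm tall, so its top is at 684 + 81 = 765 mm. The raked legs top out at the beam's underside, so that is the highest point.


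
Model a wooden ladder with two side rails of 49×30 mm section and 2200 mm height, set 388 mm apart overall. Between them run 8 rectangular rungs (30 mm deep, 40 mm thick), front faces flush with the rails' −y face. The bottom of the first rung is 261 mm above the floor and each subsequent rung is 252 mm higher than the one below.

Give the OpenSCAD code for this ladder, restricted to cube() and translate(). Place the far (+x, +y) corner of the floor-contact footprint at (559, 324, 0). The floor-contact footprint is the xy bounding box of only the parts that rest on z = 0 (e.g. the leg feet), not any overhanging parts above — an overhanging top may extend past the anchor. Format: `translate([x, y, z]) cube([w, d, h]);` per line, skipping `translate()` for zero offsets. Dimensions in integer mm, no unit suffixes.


translate([171, 294, 0]) cube([49, 30, 2200]);
translate([510, 294, 0]) cube([49, 30, 2200]);
translate([220, 294, 261]) cube([290, 30, 40]);
translate([220, 294, 513]) cube([290, 30, 40]);
translate([220, 294, 765]) cube([290, 30, 40]);
translate([220, 294, 1017]) cube([290, 30, 40]);
translate([220, 294, 1269]) cube([290, 30, 40]);
translate([220, 294, 1521]) cube([290, 30, 40]);
translate([220, 294, 1773]) cube([290, 30, 40]);
translate([220, 294, 2025]) cube([290, 30, 40]);


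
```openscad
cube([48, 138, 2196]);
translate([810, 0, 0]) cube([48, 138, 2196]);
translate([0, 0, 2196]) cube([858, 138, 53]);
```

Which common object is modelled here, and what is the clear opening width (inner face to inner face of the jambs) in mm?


A door frame. The clear opening width is 762 mm.

Two 2196 mm tall posts with a header on top — a door frame. The left jamb is 48 mm wide at x = 0; the right jamb starts at x = 810. The clear opening is 810 − 48 = 762 mm.


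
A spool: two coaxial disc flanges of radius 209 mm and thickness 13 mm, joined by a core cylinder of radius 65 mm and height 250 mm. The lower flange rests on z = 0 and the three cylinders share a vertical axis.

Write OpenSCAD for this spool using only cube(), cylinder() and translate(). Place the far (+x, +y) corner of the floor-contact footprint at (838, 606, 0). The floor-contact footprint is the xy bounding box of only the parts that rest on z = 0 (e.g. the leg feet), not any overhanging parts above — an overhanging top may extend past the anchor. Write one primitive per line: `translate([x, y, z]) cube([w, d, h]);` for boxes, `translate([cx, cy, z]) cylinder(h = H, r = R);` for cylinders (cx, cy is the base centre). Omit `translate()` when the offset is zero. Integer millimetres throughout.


translate([629, 397, 0]) cylinder(h = 13, r = 209);
translate([629, 397, 13]) cylinder(h = 250, r = 65);
translate([629, 397, 263]) cylinder(h = 13, r = 209);


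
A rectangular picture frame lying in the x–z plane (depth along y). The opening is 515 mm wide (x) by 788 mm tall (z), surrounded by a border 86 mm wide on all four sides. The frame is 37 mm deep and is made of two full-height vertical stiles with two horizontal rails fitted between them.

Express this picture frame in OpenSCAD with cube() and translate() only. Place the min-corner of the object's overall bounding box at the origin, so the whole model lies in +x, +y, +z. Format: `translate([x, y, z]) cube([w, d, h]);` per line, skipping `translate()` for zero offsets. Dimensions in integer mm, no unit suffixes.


cube([86, 37, 960]);
translate([601, 0, 0]) cube([86, 37, 960]);
translate([86, 0, 0]) cube([515, 37, 86]);
translate([86, 0, 874]) cube([515, 37, 86]);


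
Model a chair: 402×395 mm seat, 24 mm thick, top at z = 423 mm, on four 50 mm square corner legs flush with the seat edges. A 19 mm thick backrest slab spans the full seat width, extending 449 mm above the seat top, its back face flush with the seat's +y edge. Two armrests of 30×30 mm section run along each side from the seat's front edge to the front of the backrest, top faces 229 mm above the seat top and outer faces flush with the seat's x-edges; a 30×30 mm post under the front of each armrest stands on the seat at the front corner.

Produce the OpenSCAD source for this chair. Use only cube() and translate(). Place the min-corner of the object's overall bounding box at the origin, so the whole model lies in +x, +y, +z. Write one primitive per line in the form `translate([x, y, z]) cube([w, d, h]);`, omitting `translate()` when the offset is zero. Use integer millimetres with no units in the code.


translate([0, 0, 399]) cube([402, 395, 24]);
cube([50, 50, 399]);
translate([352, 0, 0]) cube([50, 50, 399]);
translate([0, 345, 0]) cube([50, 50, 399]);
translate([352, 345, 0]) cube([50, 50, 399]);
translate([0, 376, 423]) cube([402, 19, 449]);
translate([0, 0, 622]) cube([30, 376, 30]);
translate([372, 0, 622]) cube([30, 376, 30]);
translate([0, 0, 423]) cube([30, 30, 199]);
translate([372, 0, 423]) cube([30, 30, 199]);


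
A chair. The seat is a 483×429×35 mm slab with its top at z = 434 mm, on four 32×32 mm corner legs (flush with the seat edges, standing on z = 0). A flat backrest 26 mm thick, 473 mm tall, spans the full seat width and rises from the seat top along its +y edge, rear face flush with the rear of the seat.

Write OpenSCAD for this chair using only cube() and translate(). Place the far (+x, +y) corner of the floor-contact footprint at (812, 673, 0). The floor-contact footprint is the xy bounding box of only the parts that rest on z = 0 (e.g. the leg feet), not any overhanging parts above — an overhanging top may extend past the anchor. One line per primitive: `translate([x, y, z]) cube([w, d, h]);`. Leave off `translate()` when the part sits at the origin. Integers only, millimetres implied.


translate([329, 244, 399]) cube([483, 429, 35]);
translate([329, 244, 0]) cube([32, 32, 399]);
translate([780, 244, 0]) cube([32, 32, 399]);
translate([329, 641, 0]) cube([32, 32, 399]);
translate([780, 641, 0]) cube([32, 32, 399]);
translate([329, 647, 434]) cube([483, 26, 473]);


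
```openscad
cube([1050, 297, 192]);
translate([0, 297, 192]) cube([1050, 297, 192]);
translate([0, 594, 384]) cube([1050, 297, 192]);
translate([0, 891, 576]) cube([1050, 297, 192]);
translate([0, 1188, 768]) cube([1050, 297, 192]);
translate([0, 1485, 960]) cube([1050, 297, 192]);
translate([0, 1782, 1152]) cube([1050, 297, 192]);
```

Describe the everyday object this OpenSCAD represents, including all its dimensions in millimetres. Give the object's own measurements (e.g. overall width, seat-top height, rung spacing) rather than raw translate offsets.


A straight staircase of 7 solid steps. Each step is 1050 mm wide (x), 297 mm deep (y, the going) and 192 mm tall (the rise). The first step rests on the floor; each subsequent step sits one going further in +y and one rise higher in +z, directly behind and above the previous step with no overlap.


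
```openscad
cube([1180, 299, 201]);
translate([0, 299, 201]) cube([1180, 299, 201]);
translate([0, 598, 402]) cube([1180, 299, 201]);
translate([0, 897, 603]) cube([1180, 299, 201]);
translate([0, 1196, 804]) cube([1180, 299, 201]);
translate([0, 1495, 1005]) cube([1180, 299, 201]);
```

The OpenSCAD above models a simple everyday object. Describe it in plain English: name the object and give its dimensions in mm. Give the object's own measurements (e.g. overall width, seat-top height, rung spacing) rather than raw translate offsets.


A straight staircase of 6 solid steps. Each step is 1180 mm wide (x), 299 mm deep (y, the going) and 201 mm tall (the rise). The first step rests on the floor; each subsequent step sits one going further in +y and one rise higher in +z, directly behind and above the previous step with no overlap.


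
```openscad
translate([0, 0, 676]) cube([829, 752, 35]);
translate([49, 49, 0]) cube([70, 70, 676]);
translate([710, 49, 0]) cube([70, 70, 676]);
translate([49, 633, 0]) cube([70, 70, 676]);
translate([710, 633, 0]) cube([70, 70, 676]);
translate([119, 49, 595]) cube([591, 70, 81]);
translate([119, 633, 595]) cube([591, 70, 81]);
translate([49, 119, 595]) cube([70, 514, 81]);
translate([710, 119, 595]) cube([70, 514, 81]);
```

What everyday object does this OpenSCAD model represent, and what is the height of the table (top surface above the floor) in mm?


A table. The table height is 711 mm.

A 829×752×35 slab sits at z = 676 on four 70 mm square posts — a table. The top surface is at 676 + 35 = 711 mm.


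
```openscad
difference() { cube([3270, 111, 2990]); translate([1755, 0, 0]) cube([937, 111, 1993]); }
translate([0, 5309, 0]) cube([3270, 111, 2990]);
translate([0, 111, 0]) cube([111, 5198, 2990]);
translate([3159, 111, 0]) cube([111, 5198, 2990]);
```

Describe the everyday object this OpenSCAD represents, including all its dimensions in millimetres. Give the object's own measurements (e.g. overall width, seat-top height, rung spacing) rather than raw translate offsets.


A single room: four walls, each 2990 mm tall and 111 mm thick, enclosing an outside footprint 3270×5420 mm (x × y), no floor or roof. The front and back walls (−y and +y sides) run the full x-width; the side walls fit between their inner faces. A door opening 937 mm wide and 1993 mm tall is cut through the front wall from the floor up, its −x edge 1755 mm from the wall's −x end.


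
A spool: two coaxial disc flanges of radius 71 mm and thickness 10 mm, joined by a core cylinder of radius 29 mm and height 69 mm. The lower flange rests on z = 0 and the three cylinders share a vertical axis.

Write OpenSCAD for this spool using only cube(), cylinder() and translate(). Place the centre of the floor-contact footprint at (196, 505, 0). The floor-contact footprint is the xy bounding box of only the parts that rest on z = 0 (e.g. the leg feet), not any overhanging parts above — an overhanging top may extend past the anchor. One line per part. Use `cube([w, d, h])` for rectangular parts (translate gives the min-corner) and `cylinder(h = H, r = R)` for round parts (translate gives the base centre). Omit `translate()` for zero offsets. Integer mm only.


translate([196, 505, 0]) cylinder(h = 10, r = 71);
translate([196, 505, 10]) cylinder(h = 69, r = 29);
translate([196, 505, 79]) cylinder(h = 10, r = 71);


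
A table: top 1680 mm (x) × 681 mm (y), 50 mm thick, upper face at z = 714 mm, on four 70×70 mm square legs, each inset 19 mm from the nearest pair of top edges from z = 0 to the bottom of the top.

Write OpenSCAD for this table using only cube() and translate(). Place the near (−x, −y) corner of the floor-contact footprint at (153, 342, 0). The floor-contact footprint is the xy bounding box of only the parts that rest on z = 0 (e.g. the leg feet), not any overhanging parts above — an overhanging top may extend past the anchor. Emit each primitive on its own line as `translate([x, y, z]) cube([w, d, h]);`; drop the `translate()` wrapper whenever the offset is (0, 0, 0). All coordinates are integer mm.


translate([134, 323, 664]) cube([1680, 681, 50]);
translate([153, 342, 0]) cube([70, 70, 664]);
translate([1725, 342, 0]) cube([70, 70, 664]);
translate([153, 915, 0]) cube([70, 70, 664]);
translate([1725, 915, 0]) cube([70, 70, 664]);


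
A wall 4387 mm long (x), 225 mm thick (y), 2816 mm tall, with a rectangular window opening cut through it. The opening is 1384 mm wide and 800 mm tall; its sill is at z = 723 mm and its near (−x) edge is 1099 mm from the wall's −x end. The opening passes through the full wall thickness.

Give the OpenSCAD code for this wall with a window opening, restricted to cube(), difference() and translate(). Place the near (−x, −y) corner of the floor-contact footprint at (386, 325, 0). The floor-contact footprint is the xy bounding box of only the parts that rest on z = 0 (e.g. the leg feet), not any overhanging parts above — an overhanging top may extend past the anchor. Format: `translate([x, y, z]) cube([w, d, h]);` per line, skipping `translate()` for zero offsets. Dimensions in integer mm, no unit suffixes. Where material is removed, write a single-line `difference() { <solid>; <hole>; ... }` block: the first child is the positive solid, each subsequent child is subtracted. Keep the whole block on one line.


difference() { translate([386, 325, 0]) cube([4387, 225, 2816]); translate([1485, 325, 723]) cube([1384, 225, 800]); }


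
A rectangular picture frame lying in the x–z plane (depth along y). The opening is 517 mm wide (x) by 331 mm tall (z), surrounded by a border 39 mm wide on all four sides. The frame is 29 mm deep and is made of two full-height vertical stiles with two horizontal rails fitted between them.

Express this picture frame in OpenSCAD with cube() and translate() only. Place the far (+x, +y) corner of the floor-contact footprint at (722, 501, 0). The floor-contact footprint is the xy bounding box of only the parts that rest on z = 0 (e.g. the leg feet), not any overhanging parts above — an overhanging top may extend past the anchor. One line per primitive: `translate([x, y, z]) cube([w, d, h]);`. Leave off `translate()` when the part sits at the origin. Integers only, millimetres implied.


translate([127, 472, 0]) cube([39, 29, 409]);
translate([683, 472, 0]) cube([39, 29, 409]);
translate([166, 472, 0]) cube([517, 29, 39]);
translate([166, 472, 370]) cube([517, 29, 39]);


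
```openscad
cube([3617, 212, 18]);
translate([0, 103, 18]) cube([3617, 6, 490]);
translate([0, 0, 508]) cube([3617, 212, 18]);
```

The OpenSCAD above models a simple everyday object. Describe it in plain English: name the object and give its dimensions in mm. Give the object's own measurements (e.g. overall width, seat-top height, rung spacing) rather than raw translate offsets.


An I-beam lying along x, 3617 mm long. Overall section height 526 mm. Two flanges 212 mm wide (y) and 18 mm thick, one on the floor and one at the top; a web 6 mm thick runs between them, centred on the flange width.


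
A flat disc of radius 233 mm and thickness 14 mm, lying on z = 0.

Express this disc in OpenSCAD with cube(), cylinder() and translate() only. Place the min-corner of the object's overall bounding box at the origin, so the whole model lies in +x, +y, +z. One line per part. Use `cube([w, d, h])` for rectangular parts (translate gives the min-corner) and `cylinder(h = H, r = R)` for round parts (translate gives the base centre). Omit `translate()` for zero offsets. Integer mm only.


translate([233, 233, 0]) cylinder(h = 14, r = 233);


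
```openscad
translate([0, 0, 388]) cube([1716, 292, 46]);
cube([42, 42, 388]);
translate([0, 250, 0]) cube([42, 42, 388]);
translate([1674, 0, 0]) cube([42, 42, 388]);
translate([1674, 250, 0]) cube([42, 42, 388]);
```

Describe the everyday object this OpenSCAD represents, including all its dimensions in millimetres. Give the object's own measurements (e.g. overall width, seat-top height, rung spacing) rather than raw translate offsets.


A bench: a 1716×292 mm seat slab, 46 mm thick, top at z = 434 mm, on four 42×42 mm square legs flush with the seat corners and standing on z = 0.


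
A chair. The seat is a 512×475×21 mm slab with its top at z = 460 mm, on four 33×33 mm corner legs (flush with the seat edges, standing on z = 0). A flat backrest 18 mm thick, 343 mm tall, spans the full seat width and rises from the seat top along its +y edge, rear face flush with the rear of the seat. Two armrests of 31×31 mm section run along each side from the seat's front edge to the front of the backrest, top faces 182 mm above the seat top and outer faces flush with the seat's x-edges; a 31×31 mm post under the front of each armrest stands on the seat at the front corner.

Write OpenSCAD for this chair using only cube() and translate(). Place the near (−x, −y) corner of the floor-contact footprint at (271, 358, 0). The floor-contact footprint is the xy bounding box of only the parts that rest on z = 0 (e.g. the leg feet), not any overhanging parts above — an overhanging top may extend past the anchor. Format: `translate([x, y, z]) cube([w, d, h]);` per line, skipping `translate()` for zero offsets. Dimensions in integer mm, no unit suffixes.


translate([271, 358, 439]) cube([512, 475, 21]);
translate([271, 358, 0]) cube([33, 33, 439]);
translate([750, 358, 0]) cube([33, 33, 439]);
translate([271, 800, 0]) cube([33, 33, 439]);
translate([750, 800, 0]) cube([33, 33, 439]);
translate([271, 815, 460]) cube([512, 18, 343]);
translate([271, 358, 611]) cube([31, 457, 31]);
translate([752, 358, 611]) cube([31, 457, 31]);
translate([271, 358, 460]) cube([31, 31, 151]);
translate([752, 358, 460]) cube([31, 31, 151]);


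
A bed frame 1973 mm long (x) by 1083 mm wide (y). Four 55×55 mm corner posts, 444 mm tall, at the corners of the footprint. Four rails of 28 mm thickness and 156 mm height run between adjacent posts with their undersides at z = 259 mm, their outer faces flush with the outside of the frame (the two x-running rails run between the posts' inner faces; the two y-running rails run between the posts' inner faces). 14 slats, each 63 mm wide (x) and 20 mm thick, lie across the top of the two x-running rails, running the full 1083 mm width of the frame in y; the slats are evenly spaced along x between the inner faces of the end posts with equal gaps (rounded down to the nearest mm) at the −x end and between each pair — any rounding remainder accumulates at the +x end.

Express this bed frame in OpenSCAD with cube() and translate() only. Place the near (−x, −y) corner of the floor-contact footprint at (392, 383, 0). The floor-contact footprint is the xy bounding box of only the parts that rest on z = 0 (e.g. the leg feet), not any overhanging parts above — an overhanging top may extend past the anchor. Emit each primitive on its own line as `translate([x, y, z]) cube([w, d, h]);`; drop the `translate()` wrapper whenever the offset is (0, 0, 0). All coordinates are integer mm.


translate([392, 383, 0]) cube([55, 55, 444]);
translate([392, 1411, 0]) cube([55, 55, 444]);
translate([2310, 383, 0]) cube([55, 55, 444]);
translate([2310, 1411, 0]) cube([55, 55, 444]);
translate([447, 383, 259]) cube([1863, 28, 156]);
translate([447, 1438, 259]) cube([1863, 28, 156]);
translate([392, 438, 259]) cube([28, 973, 156]);
translate([2337, 438, 259]) cube([28, 973, 156]);
translate([512, 383, 415]) cube([63, 1083, 20]);
translate([640, 383, 415]) cube([63, 1083, 20]);
translate([768, 383, 415]) cube([63, 1083, 20]);
translate([896, 383, 415]) cube([63, 1083, 20]);
translate([1024, 383, 415]) cube([63, 1083, 20]);
translate([1152, 383, 415]) cube([63, 1083, 20]);
translate([1280, 383, 415]) cube([63, 1083, 20]);
translate([1408, 383, 415]) cube([63, 1083, 20]);
translate([1536, 383, 415]) cube([63, 1083, 20]);
translate([1664, 383, 415]) cube([63, 1083, 20]);
translate([1792, 383, 415]) cube([63, 1083, 20]);
translate([1920, 383, 415]) cube([63, 1083, 20]);
translate([2048, 383, 415]) cube([63, 1083, 20]);
translate([2176, 383, 415]) cube([63, 1083, 20]);
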